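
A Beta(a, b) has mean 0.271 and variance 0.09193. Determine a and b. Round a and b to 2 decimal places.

a = 0.31, b = 0.84

By moment matching, a+b = μ(1−μ)/σ² − 1 = (0.271·0.729)/0.09193 − 1 = 2.1490 − 1 = 1.1490.
Since a/(a+b) = μ, a = 0.271·1.1490 = 0.31 and b = 0.729·1.1490 = 0.84.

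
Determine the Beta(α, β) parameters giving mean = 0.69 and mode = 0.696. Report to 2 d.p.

With s = α+β: μ = α/s and mode = (α−1)/(s−2). Eliminating α = μs,
μs − 1 = m(s−2) ⇒ s(μ−m) = 1−2m ⇒ s = -0.392/-0.006 = 65.3333.
So α = μs = 45.08, β = (1−μ)s = 20.25.

α = 45.08, β = 20.25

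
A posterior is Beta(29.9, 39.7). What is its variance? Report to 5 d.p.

Var = αβ/[(α+β)²(α+β+1)] = (29.9×39.7)/(69.6²×70.6) = 1187.03/341997.696 = 0.00347.

0.00347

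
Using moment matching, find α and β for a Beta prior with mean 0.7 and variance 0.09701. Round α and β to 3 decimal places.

By moment matching, α+β = μ(1−μ)/σ² − 1 = (0.7·0.3)/0.09701 − 1 = 2.1647 − 1 = 1.1647.
Since α/(α+β) = μ, α = 0.7·1.1647 = 0.815 and β = 0.3·1.1647 = 0.349.

α = 0.815, β = 0.349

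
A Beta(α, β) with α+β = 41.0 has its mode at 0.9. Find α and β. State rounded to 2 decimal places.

For α,β>1 the mode is (α−1)/(α+β−2), so α = mode·(κ−2)+1 = 0.9×39.0+1 = 36.10.
And β = (1−mode)·(κ−2)+1 = 0.1×39.0+1 = 4.90.

α = 36.10, β = 4.90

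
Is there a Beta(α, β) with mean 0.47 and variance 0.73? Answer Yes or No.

The Beta variance bound is σ² < μ(1−μ).
Here μ(1−μ) = 0.47×0.53 = 0.2491, and 0.73 ≥ 0.2491.

No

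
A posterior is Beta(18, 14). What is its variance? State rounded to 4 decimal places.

μ = 18/32 = 0.562500; Var = μ(1−μ)/(α+β+1) = 0.2460938/33 = 0.0075.

0.0075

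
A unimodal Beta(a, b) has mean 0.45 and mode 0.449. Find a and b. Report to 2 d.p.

With s = a+b: μ = a/s and mode = (a−1)/(s−2). Eliminating a = μs,
μs − 1 = m(s−2) ⇒ s(μ−m) = 1−2m ⇒ s = 0.102/0.001 = 102.0000.
So a = μs = 45.90, b = (1−μ)s = 56.10.

a = 45.90, b = 56.10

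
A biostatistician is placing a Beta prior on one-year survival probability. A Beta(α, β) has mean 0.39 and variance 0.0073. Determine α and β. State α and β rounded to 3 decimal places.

α = 12.320, β = 19.269

By moment matching, α+β = μ(1−μ)/σ² − 1 = (0.39·0.61)/0.0073 − 1 = 32.5890 − 1 = 31.5890.
Since α/(α+β) = μ, α = 0.39·31.5890 = 12.320 and β = 0.61·31.5890 = 19.269.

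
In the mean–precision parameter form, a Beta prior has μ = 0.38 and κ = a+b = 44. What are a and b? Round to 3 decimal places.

a = μκ = 0.38×44 = 16.720 and b = (1−μ)κ = 0.62×44 = 27.280.

a = 16.720, b = 27.280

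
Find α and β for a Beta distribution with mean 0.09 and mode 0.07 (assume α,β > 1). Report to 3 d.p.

α = 3.870, β = 39.130

Let s = α+β. Mean gives α = μs = 0.09s; mode gives (α−1)/(s−2) = 0.07.
Substituting: 0.09s − 1 = 0.07(s−2) = 0.07s − 0.14, so 0.02s = 0.86 and s = 43.0000.
Then α = 0.09×43.0000 = 3.870 and β = s−α = 39.130.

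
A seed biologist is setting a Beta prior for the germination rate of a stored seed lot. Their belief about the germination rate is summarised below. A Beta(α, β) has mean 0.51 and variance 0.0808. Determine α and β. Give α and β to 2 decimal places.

α = 1.07, β = 1.03

Write ν = α+β; then α = μν and Var = μ(1−μ)/(ν+1).
ν = μ(1−μ)/Var − 1 = 0.2499/0.0808 − 1 = 2.0928.
α = 0.51·2.0928 = 1.07, β = 0.49·2.0928 = 1.03.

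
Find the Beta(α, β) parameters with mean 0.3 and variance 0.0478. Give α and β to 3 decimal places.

Let s = α+β. The Beta variance is μ(1−μ)/(s+1).
So s+1 = μ(1−μ)/σ² = (0.3×0.7)/0.0478 = 0.21/0.0478 = 4.3933, giving s = 3.3933.
Then α = μs = 0.3×3.3933 = 1.018 and β = (1−μ)s = 0.7×3.3933 = 2.375.

α = 1.018, β = 2.375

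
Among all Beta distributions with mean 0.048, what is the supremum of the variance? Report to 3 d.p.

0.046

For fixed mean μ the Beta variance is μ(1−μ)/(α+β+1), increasing as α+β decreases.
Its least upper bound (not attained) is μ(1−μ) = 0.048·0.952 = 0.046.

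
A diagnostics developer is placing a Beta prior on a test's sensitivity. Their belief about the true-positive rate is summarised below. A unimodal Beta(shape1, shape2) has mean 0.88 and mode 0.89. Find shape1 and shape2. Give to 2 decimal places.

With s = shape1+shape2: μ = shape1/s and mode = (shape1−1)/(s−2). Eliminating shape1 = μs,
μs − 1 = m(s−2) ⇒ s(μ−m) = 1−2m ⇒ s = -0.78/-0.01 = 78.0000.
So shape1 = μs = 68.64, shape2 = (1−μ)s = 9.36.

shape1 = 68.64, shape2 = 9.36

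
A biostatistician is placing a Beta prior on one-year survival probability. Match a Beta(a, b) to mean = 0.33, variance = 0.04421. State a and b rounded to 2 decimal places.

Write ν = a+b; then a = μν and Var = μ(1−μ)/(ν+1).
ν = μ(1−μ)/Var − 1 = 0.2211/0.04421 − 1 = 4.0011.
a = 0.33·4.0011 = 1.32, b = 0.67·4.0011 = 2.68.

a = 1.32, b = 2.68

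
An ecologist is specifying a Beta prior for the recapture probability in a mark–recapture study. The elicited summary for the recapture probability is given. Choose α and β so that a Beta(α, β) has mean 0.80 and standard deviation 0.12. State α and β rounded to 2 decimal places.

α = 8.09, β = 2.02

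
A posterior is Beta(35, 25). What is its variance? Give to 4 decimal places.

0.0040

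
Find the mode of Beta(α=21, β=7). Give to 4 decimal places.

With α,β > 1, mode = (α−1)/(α+β−2) = 20/26 = 0.7692.

0.7692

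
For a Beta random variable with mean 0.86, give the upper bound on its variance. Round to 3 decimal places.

0.120

For fixed mean μ the Beta variance is μ(1−μ)/(α+β+1), increasing as α+β decreases.
Its least upper bound (not attained) is μ(1−μ) = 0.86·0.14 = 0.120.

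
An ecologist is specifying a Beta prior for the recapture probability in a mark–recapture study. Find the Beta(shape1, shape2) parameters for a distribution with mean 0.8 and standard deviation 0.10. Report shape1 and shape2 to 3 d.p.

Variance = 0.10² = 0.0100. The moment-matching identity shape1+shape2 = μ(1−μ)/Var − 1 gives
shape1+shape2 = 0.16/0.0100 − 1 = 15.0000, so shape1 = μ·15.0000 = 12.000 and shape2 = (1−μ)·15.0000 = 3.000.

shape1 = 12.000, shape2 = 3.000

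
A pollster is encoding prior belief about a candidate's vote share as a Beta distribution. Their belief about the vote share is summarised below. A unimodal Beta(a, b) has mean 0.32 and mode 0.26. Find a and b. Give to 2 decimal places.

Let s = a+b. Mean gives a = μs = 0.32s; mode gives (a−1)/(s−2) = 0.26.
Substituting: 0.32s − 1 = 0.26(s−2) = 0.26s − 0.52, so 0.06s = 0.48 and s = 8.0000.
Then a = 0.32×8.0000 = 2.56 and b = s−a = 5.44.

a = 2.56, b = 5.44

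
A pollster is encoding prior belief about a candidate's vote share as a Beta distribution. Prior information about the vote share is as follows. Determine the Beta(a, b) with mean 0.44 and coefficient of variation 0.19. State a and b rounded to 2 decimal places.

a = 15.07, b = 19.18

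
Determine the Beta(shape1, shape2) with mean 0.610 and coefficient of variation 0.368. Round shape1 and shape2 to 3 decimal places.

shape1 = 2.270, shape2 = 1.451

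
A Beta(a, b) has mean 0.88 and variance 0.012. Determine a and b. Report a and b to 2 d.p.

a = 6.86, b = 0.94

Write ν = a+b; then a = μν and Var = μ(1−μ)/(ν+1).
ν = μ(1−μ)/Var − 1 = 0.1056/0.012 − 1 = 7.8000.
a = 0.88·7.8000 = 6.86, b = 0.12·7.8000 = 0.94.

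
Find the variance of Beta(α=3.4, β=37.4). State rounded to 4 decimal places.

α+β = 40.8 and αβ = 127.16, so Var = αβ/[(α+β)²(α+β+1)] = 127.16/69581.952 = 0.0018.

0.0018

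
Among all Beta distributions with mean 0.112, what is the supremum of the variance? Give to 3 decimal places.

0.099

Var = μ(1−μ)/(α+β+1), which approaches μ(1−μ) as α+β → 0.
So the supremum is μ(1−μ) = 0.112×0.888 = 0.099.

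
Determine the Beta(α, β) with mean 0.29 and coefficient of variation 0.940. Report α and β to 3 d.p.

α = 0.514, β = 1.257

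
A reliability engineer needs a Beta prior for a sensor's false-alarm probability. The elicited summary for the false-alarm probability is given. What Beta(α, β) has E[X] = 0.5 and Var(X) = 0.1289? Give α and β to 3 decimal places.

α = 0.470, β = 0.470

Let s = α+β. The Beta variance is μ(1−μ)/(s+1).
So s+1 = μ(1−μ)/σ² = (0.5×0.5)/0.1289 = 0.25/0.1289 = 1.9395, giving s = 0.9395.
Then α = μs = 0.5×0.9395 = 0.470 and β = (1−μ)s = 0.5×0.9395 = 0.470.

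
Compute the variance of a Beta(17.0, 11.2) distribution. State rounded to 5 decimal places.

0.00820

μ = 17.0/28.2 = 0.602837; Var = μ(1−μ)/(α+β+1) = 0.2394246/29.2 = 0.00820.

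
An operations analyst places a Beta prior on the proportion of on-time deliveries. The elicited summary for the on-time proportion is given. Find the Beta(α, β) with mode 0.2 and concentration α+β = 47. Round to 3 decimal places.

α = 10.000, β = 37.000

Since the density peak of Beta(α,β) is at (α−1)/(α+β−2),
α = 1 + 0.2(47−2) = 10.000 and β = 47 − 10.000 = 37.000.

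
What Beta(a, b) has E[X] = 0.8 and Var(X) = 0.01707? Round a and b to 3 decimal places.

By moment matching, a+b = μ(1−μ)/σ² − 1 = (0.8·0.2)/0.01707 − 1 = 9.3732 − 1 = 8.3732.
Since a/(a+b) = μ, a = 0.8·8.3732 = 6.699 and b = 0.2·8.3732 = 1.675.

a = 6.699, b = 1.675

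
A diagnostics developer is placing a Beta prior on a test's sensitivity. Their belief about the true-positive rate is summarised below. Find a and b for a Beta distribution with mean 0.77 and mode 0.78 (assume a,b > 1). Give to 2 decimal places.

Let s = a+b. Mean gives a = μs = 0.77s; mode gives (a−1)/(s−2) = 0.78.
Substituting: 0.77s − 1 = 0.78(s−2) = 0.78s − 1.56, so -0.01s = -0.56 and s = 56.0000.
Then a = 0.77×56.0000 = 43.12 and b = s−a = 12.88.

a = 43.12, b = 12.88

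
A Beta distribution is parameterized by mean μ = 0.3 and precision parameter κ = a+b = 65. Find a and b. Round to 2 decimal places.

a = 19.50, b = 45.50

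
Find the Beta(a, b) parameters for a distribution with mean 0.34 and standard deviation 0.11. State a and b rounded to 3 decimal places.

a = 5.965, b = 11.580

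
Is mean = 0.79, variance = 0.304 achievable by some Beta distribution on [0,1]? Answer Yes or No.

A Beta with mean μ has variance μ(1−μ)/(α+β+1) < μ(1−μ).
Here μ(1−μ) = 0.79×0.21 = 0.1659, and 0.304 ≥ 0.1659.

No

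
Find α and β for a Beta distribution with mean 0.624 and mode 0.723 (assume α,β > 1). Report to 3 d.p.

Let s = α+β. Mean gives α = μs = 0.624s; mode gives (α−1)/(s−2) = 0.723.
Substituting: 0.624s − 1 = 0.723(s−2) = 0.723s − 1.446, so -0.099s = -0.446 and s = 4.5051.
Then α = 0.624×4.5051 = 2.811 and β = s−α = 1.694.

α = 2.811, β = 1.694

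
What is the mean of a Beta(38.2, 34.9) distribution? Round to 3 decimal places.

The Beta mean is α/(α+β) = 38.2/(38.2+34.9) = 0.523.

0.523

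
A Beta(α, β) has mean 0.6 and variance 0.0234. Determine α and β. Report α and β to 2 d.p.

α = 5.55, β = 3.70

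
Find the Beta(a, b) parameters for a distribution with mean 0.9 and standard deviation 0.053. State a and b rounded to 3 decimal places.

a = 27.936, b = 3.104

σ² = 0.053² = 0.002809.
With s = a+b, Var = μ(1−μ)/(s+1), so s+1 = (0.9×0.1)/0.002809 = 32.0399 and s = 31.0399.
a = μs = 27.936, b = (1−μ)s = 3.104.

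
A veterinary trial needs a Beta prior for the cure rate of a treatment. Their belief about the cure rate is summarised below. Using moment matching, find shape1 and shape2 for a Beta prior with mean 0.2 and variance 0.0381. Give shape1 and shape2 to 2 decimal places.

shape1 = 0.64, shape2 = 2.56

Let s = shape1+shape2. The Beta variance is μ(1−μ)/(s+1).
So s+1 = μ(1−μ)/σ² = (0.2×0.8)/0.0381 = 0.16/0.0381 = 4.1995, giving s = 3.1995.
Then shape1 = μs = 0.2×3.1995 = 0.64 and shape2 = (1−μ)s = 0.8×3.1995 = 2.56.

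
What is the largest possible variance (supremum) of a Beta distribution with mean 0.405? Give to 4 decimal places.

For fixed mean μ the Beta variance is μ(1−μ)/(α+β+1), increasing as α+β decreases.
Its least upper bound (not attained) is μ(1−μ) = 0.405·0.595 = 0.2410.

0.2410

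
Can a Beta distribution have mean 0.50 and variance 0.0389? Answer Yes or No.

Yes

A Beta with mean μ has variance μ(1−μ)/(α+β+1) < μ(1−μ).
Here μ(1−μ) = 0.50×0.50 = 0.2500, and 0.0389 < 0.2500.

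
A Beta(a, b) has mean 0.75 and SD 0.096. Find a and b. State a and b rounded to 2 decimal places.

a = 14.51, b = 4.84

σ² = 0.096² = 0.009216.
With s = a+b, Var = μ(1−μ)/(s+1), so s+1 = (0.75×0.25)/0.009216 = 20.3451 and s = 19.3451.
a = μs = 14.51, b = (1−μ)s = 4.84.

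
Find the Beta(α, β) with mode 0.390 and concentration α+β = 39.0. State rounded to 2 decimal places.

Since the density peak of Beta(α,β) is at (α−1)/(α+β−2),
α = 1 + 0.390(39.0−2) = 15.43 and β = 39.0 − 15.43 = 23.57.

α = 15.43, β = 23.57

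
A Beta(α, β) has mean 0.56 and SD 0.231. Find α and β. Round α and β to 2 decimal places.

Variance = 0.231² = 0.053361. The moment-matching identity α+β = μ(1−μ)/Var − 1 gives
α+β = 0.2464/0.053361 − 1 = 3.6176, so α = μ·3.6176 = 2.03 and β = (1−μ)·3.6176 = 1.59.

α = 2.03, β = 1.59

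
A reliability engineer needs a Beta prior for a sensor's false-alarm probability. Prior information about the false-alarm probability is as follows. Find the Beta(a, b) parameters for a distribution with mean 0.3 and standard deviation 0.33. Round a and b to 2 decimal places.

a = 0.28, b = 0.65

First σ² = 0.1089. Setting a = μn, b = (1−μ)n with n = a+b,
μ(1−μ)/(n+1) = 0.1089 ⇒ n+1 = 0.21/0.1089 = 1.9284 ⇒ n = 0.9284.
Hence a = 0.3×0.9284 = 0.28, b = 0.7×0.9284 = 0.65.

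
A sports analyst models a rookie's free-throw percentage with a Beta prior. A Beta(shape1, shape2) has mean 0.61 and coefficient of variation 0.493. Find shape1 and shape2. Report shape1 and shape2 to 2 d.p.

Var = (CV·μ)² = (0.493×0.61)² = 0.090439.
shape1+shape2 = μ(1−μ)/Var − 1 = 0.2379/0.090439 − 1 = 1.6305.
Thus shape1 = 0.61·1.6305 = 0.99 and shape2 = 0.39·1.6305 = 0.64.

shape1 = 0.99, shape2 = 0.64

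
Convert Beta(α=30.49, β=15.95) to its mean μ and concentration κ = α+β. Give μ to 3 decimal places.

κ = α+β = 30.49+15.95 = 46.44; μ = α/κ = 30.49/46.44 = 0.657.

μ = 0.657, κ = 46.44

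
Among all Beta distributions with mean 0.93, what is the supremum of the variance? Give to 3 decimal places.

0.065

For fixed mean μ the Beta variance is μ(1−μ)/(α+β+1), increasing as α+β decreases.
Its least upper bound (not attained) is μ(1−μ) = 0.93·0.07 = 0.065.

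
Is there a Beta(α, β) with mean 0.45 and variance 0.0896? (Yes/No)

Yes

A Beta with mean μ has variance μ(1−μ)/(α+β+1) < μ(1−μ).
Here μ(1−μ) = 0.45×0.55 = 0.2475, and 0.0896 < 0.2475.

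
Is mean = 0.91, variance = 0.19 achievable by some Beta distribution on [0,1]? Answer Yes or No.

No

The Beta variance bound is σ² < μ(1−μ).
Here μ(1−μ) = 0.91×0.09 = 0.0819, and 0.19 ≥ 0.0819.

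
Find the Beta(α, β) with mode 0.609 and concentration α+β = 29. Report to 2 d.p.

Mode = (α−1)/(κ−2) with κ = α+β, so α−1 = 0.609·27 = 16.44.
α = 17.44; β = κ − α = 11.56.

α = 17.44, β = 11.56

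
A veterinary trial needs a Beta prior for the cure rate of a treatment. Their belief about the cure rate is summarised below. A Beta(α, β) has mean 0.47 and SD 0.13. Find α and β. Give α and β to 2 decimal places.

α = 6.46, β = 7.28

Variance = 0.13² = 0.0169. The moment-matching identity α+β = μ(1−μ)/Var − 1 gives
α+β = 0.2491/0.0169 − 1 = 13.7396, so α = μ·13.7396 = 6.46 and β = (1−μ)·13.7396 = 7.28.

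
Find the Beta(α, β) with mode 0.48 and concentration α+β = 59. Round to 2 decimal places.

α = 28.36, β = 30.64

For α,β>1 the mode is (α−1)/(α+β−2), so α = mode·(κ−2)+1 = 0.48×57+1 = 28.36.
And β = (1−mode)·(κ−2)+1 = 0.52×57+1 = 30.64.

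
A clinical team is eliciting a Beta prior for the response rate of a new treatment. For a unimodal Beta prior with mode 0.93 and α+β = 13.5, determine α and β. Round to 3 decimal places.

Since the density peak of Beta(α,β) is at (α−1)/(α+β−2),
α = 1 + 0.93(13.5−2) = 11.695 and β = 13.5 − 11.695 = 1.805.

α = 11.695, β = 1.805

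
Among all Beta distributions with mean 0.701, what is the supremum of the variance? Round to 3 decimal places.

Var = μ(1−μ)/(α+β+1), which approaches μ(1−μ) as α+β → 0.
So the supremum is μ(1−μ) = 0.701×0.299 = 0.210.

0.210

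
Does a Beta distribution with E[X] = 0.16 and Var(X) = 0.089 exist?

Yes

The Beta variance bound is σ² < μ(1−μ).
Here μ(1−μ) = 0.16×0.84 = 0.1344, and 0.089 < 0.1344.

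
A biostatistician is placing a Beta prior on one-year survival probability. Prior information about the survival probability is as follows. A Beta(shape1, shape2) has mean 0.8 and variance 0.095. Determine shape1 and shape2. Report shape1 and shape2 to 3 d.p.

shape1 = 0.547, shape2 = 0.137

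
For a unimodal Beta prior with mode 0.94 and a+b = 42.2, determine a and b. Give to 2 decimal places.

Mode = (a−1)/(κ−2) with κ = a+b, so a−1 = 0.94·40.2 = 37.79.
a = 38.79; b = κ − a = 3.41.

a = 38.79, b = 3.41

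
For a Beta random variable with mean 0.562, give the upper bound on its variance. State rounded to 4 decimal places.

For fixed mean μ the Beta variance is μ(1−μ)/(α+β+1), increasing as α+β decreases.
Its least upper bound (not attained) is μ(1−μ) = 0.562·0.438 = 0.2462.

0.2462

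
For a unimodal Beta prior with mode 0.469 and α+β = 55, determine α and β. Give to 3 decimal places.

Mode = (α−1)/(κ−2) with κ = α+β, so α−1 = 0.469·53 = 24.857.
α = 25.857; β = κ − α = 29.143.

α = 25.857, β = 29.143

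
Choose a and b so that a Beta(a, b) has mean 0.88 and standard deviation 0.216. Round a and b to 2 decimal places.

a = 1.11, b = 0.15

σ² = 0.216² = 0.046656.
With s = a+b, Var = μ(1−μ)/(s+1), so s+1 = (0.88×0.12)/0.046656 = 2.2634 and s = 1.2634.
a = μs = 1.11, b = (1−μ)s = 0.15.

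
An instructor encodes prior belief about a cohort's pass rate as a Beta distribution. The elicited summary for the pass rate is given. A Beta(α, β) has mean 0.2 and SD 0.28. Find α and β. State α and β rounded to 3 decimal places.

α = 0.208, β = 0.833

σ² = 0.28² = 0.0784.
With s = α+β, Var = μ(1−μ)/(s+1), so s+1 = (0.2×0.8)/0.0784 = 2.0408 and s = 1.0408.
α = μs = 0.208, β = (1−μ)s = 0.833.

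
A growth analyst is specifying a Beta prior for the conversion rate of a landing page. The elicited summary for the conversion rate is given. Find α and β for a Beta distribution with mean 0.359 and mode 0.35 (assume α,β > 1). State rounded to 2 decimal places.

Let s = α+β. Mean gives α = μs = 0.359s; mode gives (α−1)/(s−2) = 0.35.
Substituting: 0.359s − 1 = 0.35(s−2) = 0.35s − 0.70, so 0.009s = 0.30 and s = 33.3333.
Then α = 0.359×33.3333 = 11.97 and β = s−α = 21.37.

α = 11.97, β = 21.37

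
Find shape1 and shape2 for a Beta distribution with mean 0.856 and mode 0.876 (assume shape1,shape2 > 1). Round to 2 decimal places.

With s = shape1+shape2: μ = shape1/s and mode = (shape1−1)/(s−2). Eliminating shape1 = μs,
μs − 1 = m(s−2) ⇒ s(μ−m) = 1−2m ⇒ s = -0.752/-0.020 = 37.6000.
So shape1 = μs = 32.19, shape2 = (1−μ)s = 5.41.

shape1 = 32.19, shape2 = 5.41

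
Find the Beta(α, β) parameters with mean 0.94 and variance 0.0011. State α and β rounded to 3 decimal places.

Write ν = α+β; then α = μν and Var = μ(1−μ)/(ν+1).
ν = μ(1−μ)/Var − 1 = 0.0564/0.0011 − 1 = 50.2727.
α = 0.94·50.2727 = 47.256, β = 0.06·50.2727 = 3.016.

α = 47.256, β = 3.016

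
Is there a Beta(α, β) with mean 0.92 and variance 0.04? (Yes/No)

Yes

A Beta with mean μ has variance μ(1−μ)/(α+β+1) < μ(1−μ).
Here μ(1−μ) = 0.92×0.08 = 0.0736, and 0.04 < 0.0736.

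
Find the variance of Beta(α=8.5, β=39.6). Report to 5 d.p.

α+β = 48.1 and αβ = 336.60, so Var = αβ/[(α+β)²(α+β+1)] = 336.60/113598.251 = 0.00296.

0.00296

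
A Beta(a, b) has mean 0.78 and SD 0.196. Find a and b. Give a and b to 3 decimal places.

Variance = 0.196² = 0.038416. The moment-matching identity a+b = μ(1−μ)/Var − 1 gives
a+b = 0.1716/0.038416 − 1 = 3.4669, so a = μ·3.4669 = 2.704 and b = (1−μ)·3.4669 = 0.763.

a = 2.704, b = 0.763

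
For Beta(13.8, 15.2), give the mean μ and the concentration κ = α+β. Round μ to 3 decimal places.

μ = 0.476, κ = 29.0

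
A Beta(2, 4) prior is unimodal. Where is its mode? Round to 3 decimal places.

0.250

With α,β > 1, mode = (α−1)/(α+β−2) = 1/4 = 0.250.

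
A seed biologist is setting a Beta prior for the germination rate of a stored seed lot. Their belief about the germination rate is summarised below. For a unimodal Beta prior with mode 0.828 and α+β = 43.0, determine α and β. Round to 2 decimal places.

Since the density peak of Beta(α,β) is at (α−1)/(α+β−2),
α = 1 + 0.828(43.0−2) = 34.95 and β = 43.0 − 34.95 = 8.05.

α = 34.95, β = 8.05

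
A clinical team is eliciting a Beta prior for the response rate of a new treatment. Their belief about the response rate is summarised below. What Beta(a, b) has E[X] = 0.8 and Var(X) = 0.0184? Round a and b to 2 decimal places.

Write ν = a+b; then a = μν and Var = μ(1−μ)/(ν+1).
ν = μ(1−μ)/Var − 1 = 0.16/0.0184 − 1 = 7.6957.
a = 0.8·7.6957 = 6.16, b = 0.2·7.6957 = 1.54.

a = 6.16, b = 1.54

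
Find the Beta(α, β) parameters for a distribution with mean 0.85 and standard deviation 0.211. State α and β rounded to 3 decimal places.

First σ² = 0.044521. Setting α = μn, β = (1−μ)n with n = α+β,
μ(1−μ)/(n+1) = 0.044521 ⇒ n+1 = 0.1275/0.044521 = 2.8638 ⇒ n = 1.8638.
Hence α = 0.85×1.8638 = 1.584, β = 0.15×1.8638 = 0.280.

α = 1.584, β = 0.280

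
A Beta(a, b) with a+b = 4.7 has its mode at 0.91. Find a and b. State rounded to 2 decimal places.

For a,b>1 the mode is (a−1)/(a+b−2), so a = mode·(κ−2)+1 = 0.91×2.7+1 = 3.46.
And b = (1−mode)·(κ−2)+1 = 0.09×2.7+1 = 1.24.

a = 3.46, b = 1.24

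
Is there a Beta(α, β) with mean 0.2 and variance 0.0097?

Yes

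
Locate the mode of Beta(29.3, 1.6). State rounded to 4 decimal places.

0.9792

The density x^(α−1)(1−x)^(β−1) is maximised at (α−1)/(α+β−2) = 28.3/28.9 = 0.9792.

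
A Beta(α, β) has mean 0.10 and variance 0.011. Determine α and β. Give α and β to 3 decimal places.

α = 0.718, β = 6.464

By moment matching, α+β = μ(1−μ)/σ² − 1 = (0.10·0.90)/0.011 − 1 = 8.1818 − 1 = 7.1818.
Since α/(α+β) = μ, α = 0.10·7.1818 = 0.718 and β = 0.90·7.1818 = 6.464.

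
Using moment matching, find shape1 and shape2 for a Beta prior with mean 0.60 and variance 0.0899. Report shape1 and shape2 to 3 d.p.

By moment matching, shape1+shape2 = μ(1−μ)/σ² − 1 = (0.60·0.40)/0.0899 − 1 = 2.6696 − 1 = 1.6696.
Since shape1/(shape1+shape2) = μ, shape1 = 0.60·1.6696 = 1.002 and shape2 = 0.40·1.6696 = 0.668.

shape1 = 1.002, shape2 = 0.668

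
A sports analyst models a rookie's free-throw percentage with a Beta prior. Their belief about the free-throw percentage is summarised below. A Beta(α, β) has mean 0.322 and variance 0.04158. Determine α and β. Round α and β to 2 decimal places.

α = 1.37, β = 2.88

By moment matching, α+β = μ(1−μ)/σ² − 1 = (0.322·0.678)/0.04158 − 1 = 5.2505 − 1 = 4.2505.
Since α/(α+β) = μ, α = 0.322·4.2505 = 1.37 and β = 0.678·4.2505 = 2.88.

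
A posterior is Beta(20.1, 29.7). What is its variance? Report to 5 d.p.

0.00474

Var = αβ/[(α+β)²(α+β+1)] = (20.1×29.7)/(49.8²×50.8) = 596.97/125986.032 = 0.00474.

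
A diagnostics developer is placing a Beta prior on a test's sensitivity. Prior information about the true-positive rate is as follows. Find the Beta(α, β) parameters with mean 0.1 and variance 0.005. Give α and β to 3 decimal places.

α = 1.700, β = 15.300

By moment matching, α+β = μ(1−μ)/σ² − 1 = (0.1·0.9)/0.005 − 1 = 18.0000 − 1 = 17.0000.
Since α/(α+β) = μ, α = 0.1·17.0000 = 1.700 and β = 0.9·17.0000 = 15.300.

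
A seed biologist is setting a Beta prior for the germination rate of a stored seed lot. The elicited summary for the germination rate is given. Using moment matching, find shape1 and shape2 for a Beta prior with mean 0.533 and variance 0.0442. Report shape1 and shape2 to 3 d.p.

shape1 = 2.469, shape2 = 2.163

By moment matching, shape1+shape2 = μ(1−μ)/σ² − 1 = (0.533·0.467)/0.0442 − 1 = 5.6315 − 1 = 4.6315.
Since shape1/(shape1+shape2) = μ, shape1 = 0.533·4.6315 = 2.469 and shape2 = 0.467·4.6315 = 2.163.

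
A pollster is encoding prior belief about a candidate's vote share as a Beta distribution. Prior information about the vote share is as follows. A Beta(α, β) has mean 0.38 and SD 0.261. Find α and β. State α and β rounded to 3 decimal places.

α = 0.934, β = 1.524

σ² = 0.261² = 0.068121.
With s = α+β, Var = μ(1−μ)/(s+1), so s+1 = (0.38×0.62)/0.068121 = 3.4586 and s = 2.4586.
α = μs = 0.934, β = (1−μ)s = 1.524.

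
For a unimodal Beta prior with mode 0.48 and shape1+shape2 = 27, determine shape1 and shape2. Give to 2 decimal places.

shape1 = 13.00, shape2 = 14.00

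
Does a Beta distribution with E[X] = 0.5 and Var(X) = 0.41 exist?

No

A Beta with mean μ has variance μ(1−μ)/(α+β+1) < μ(1−μ).
Here μ(1−μ) = 0.5×0.5 = 0.25, and 0.41 ≥ 0.25.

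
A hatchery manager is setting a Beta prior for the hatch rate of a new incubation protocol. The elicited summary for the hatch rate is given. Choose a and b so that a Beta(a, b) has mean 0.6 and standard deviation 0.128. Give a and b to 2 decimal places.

First σ² = 0.016384. Setting a = μn, b = (1−μ)n with n = a+b,
μ(1−μ)/(n+1) = 0.016384 ⇒ n+1 = 0.24/0.016384 = 14.6484 ⇒ n = 13.6484.
Hence a = 0.6×13.6484 = 8.19, b = 0.4×13.6484 = 5.46.

a = 8.19, b = 5.46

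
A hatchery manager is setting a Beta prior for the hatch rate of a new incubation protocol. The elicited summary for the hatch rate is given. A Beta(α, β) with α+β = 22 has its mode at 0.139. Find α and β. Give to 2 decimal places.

α = 3.78, β = 18.22

For α,β>1 the mode is (α−1)/(α+β−2), so α = mode·(κ−2)+1 = 0.139×20+1 = 3.78.
And β = (1−mode)·(κ−2)+1 = 0.861×20+1 = 18.22.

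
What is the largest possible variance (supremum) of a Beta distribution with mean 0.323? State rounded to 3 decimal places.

Var = μ(1−μ)/(α+β+1), which approaches μ(1−μ) as α+β → 0.
So the supremum is μ(1−μ) = 0.323×0.677 = 0.219.

0.219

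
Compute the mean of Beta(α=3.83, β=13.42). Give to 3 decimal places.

The Beta mean is α/(α+β) = 3.83/(3.83+13.42) = 0.222.

0.222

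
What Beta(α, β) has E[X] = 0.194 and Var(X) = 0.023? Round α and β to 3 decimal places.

Write ν = α+β; then α = μν and Var = μ(1−μ)/(ν+1).
ν = μ(1−μ)/Var − 1 = 0.156364/0.023 − 1 = 5.7984.
α = 0.194·5.7984 = 1.125, β = 0.806·5.7984 = 4.674.

α = 1.125, β = 4.674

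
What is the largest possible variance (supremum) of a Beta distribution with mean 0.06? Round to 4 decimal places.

Var = μ(1−μ)/(α+β+1), which approaches μ(1−μ) as α+β → 0.
So the supremum is μ(1−μ) = 0.06×0.94 = 0.0564.

0.0564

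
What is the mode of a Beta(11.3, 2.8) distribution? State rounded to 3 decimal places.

0.851

The density x^(α−1)(1−x)^(β−1) is maximised at (α−1)/(α+β−2) = 10.3/12.1 = 0.851.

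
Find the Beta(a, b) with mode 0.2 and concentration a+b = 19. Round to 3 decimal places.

a = 4.400, b = 14.600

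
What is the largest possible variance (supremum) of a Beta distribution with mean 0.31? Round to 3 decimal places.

Var = μ(1−μ)/(α+β+1), which approaches μ(1−μ) as α+β → 0.
So the supremum is μ(1−μ) = 0.31×0.69 = 0.214.

0.214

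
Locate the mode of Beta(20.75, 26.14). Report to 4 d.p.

With α,β > 1, mode = (α−1)/(α+β−2) = 19.75/44.89 = 0.4400.

0.4400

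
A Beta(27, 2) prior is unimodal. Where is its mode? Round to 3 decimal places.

0.963

With α,β > 1, mode = (α−1)/(α+β−2) = 26/27 = 0.963.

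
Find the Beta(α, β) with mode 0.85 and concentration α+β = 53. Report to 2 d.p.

Since the density peak of Beta(α,β) is at (α−1)/(α+β−2),
α = 1 + 0.85(53−2) = 44.35 and β = 53 − 44.35 = 8.65.

α = 44.35, β = 8.65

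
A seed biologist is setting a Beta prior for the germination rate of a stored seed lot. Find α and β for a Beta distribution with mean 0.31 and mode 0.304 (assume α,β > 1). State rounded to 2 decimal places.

α = 20.25, β = 45.08

With s = α+β: μ = α/s and mode = (α−1)/(s−2). Eliminating α = μs,
μs − 1 = m(s−2) ⇒ s(μ−m) = 1−2m ⇒ s = 0.392/0.006 = 65.3333.
So α = μs = 20.25, β = (1−μ)s = 45.08.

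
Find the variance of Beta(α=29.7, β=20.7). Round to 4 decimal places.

Var = αβ/[(α+β)²(α+β+1)] = (29.7×20.7)/(50.4²×51.4) = 614.79/130564.224 = 0.0047.

0.0047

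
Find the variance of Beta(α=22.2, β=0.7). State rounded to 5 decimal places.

0.00124

α+β = 22.9 and αβ = 15.54, so Var = αβ/[(α+β)²(α+β+1)] = 15.54/12533.399 = 0.00124.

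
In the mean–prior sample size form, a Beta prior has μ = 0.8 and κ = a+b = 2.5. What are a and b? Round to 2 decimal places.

a = 2.00, b = 0.50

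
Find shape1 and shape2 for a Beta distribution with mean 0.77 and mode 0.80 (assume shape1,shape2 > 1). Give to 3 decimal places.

shape1 = 15.400, shape2 = 4.600

Let s = shape1+shape2. Mean gives shape1 = μs = 0.77s; mode gives (shape1−1)/(s−2) = 0.80.
Substituting: 0.77s − 1 = 0.80(s−2) = 0.80s − 1.60, so -0.03s = -0.60 and s = 20.0000.
Then shape1 = 0.77×20.0000 = 15.400 and shape2 = s−shape1 = 4.600.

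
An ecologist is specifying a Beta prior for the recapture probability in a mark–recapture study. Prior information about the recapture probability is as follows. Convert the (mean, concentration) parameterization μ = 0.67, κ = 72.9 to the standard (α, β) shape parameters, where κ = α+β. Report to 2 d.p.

α = 48.84, β = 24.06

α = μκ = 0.67×72.9 = 48.84 and β = (1−μ)κ = 0.33×72.9 = 24.06.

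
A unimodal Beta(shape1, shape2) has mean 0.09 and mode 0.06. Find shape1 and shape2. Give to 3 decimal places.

Let s = shape1+shape2. Mean gives shape1 = μs = 0.09s; mode gives (shape1−1)/(s−2) = 0.06.
Substituting: 0.09s − 1 = 0.06(s−2) = 0.06s − 0.12, so 0.03s = 0.88 and s = 29.3333.
Then shape1 = 0.09×29.3333 = 2.640 and shape2 = s−shape1 = 26.693.

shape1 = 2.640, shape2 = 26.693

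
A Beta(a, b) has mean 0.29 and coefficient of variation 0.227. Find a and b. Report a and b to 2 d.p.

a = 13.49, b = 33.02

Var = (CV·μ)² = (0.227×0.29)² = 0.004334.
a+b = μ(1−μ)/Var − 1 = 0.2059/0.004334 − 1 = 46.5126.
Thus a = 0.29·46.5126 = 13.49 and b = 0.71·46.5126 = 33.02.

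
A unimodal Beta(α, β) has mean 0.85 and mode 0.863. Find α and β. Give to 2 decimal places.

α = 47.47, β = 8.38

With s = α+β: μ = α/s and mode = (α−1)/(s−2). Eliminating α = μs,
μs − 1 = m(s−2) ⇒ s(μ−m) = 1−2m ⇒ s = -0.726/-0.013 = 55.8462.
So α = μs = 47.47, β = (1−μ)s = 8.38.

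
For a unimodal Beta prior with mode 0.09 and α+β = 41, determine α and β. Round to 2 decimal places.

α = 4.51, β = 36.49

For α,β>1 the mode is (α−1)/(α+β−2), so α = mode·(κ−2)+1 = 0.09×39+1 = 4.51.
And β = (1−mode)·(κ−2)+1 = 0.91×39+1 = 36.49.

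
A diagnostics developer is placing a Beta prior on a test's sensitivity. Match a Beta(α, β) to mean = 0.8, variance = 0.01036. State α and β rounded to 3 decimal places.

Let s = α+β. The Beta variance is μ(1−μ)/(s+1).
So s+1 = μ(1−μ)/σ² = (0.8×0.2)/0.01036 = 0.16/0.01036 = 15.4440, giving s = 14.4440.
Then α = μs = 0.8×14.4440 = 11.555 and β = (1−μ)s = 0.2×14.4440 = 2.889.

α = 11.555, β = 2.889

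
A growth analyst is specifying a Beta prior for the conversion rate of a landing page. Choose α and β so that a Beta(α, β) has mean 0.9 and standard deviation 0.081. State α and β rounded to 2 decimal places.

α = 11.45, β = 1.27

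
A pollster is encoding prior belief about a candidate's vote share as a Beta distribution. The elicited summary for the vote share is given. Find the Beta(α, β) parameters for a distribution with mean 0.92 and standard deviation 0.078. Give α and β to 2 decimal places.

α = 10.21, β = 0.89

σ² = 0.078² = 0.006084.
With s = α+β, Var = μ(1−μ)/(s+1), so s+1 = (0.92×0.08)/0.006084 = 12.0973 and s = 11.0973.
α = μs = 10.21, β = (1−μ)s = 0.89.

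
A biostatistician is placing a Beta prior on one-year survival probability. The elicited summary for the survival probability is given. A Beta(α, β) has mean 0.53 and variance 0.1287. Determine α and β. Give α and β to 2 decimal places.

α = 0.50, β = 0.44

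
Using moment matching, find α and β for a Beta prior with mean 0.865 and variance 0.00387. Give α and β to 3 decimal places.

By moment matching, α+β = μ(1−μ)/σ² − 1 = (0.865·0.135)/0.00387 − 1 = 30.1744 − 1 = 29.1744.
Since α/(α+β) = μ, α = 0.865·29.1744 = 25.236 and β = 0.135·29.1744 = 3.939.

α = 25.236, β = 3.939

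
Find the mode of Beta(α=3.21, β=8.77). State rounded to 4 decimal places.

0.2214

The density x^(α−1)(1−x)^(β−1) is maximised at (α−1)/(α+β−2) = 2.21/9.98 = 0.2214.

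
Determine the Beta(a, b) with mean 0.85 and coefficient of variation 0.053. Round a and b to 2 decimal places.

a = 52.55, b = 9.27

σ = CV·μ = 0.053×0.85 = 0.04505, so σ² = 0.002030.
s+1 = μ(1−μ)/σ² = 0.1275/0.002030 = 62.8233, so s = a+b = 61.8233.
a = μs = 52.55, b = (1−μ)s = 9.27.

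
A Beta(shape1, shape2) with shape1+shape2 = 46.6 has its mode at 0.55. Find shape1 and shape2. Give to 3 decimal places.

shape1 = 25.530, shape2 = 21.070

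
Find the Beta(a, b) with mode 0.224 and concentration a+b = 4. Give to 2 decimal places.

a = 1.45, b = 2.55

For a,b>1 the mode is (a−1)/(a+b−2), so a = mode·(κ−2)+1 = 0.224×2+1 = 1.45.
And b = (1−mode)·(κ−2)+1 = 0.776×2+1 = 2.55.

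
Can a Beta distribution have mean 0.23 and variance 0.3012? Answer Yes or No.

No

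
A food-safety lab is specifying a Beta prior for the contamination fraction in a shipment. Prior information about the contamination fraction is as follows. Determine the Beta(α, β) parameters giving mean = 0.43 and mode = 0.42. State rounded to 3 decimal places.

α = 6.880, β = 9.120

With s = α+β: μ = α/s and mode = (α−1)/(s−2). Eliminating α = μs,
μs − 1 = m(s−2) ⇒ s(μ−m) = 1−2m ⇒ s = 0.16/0.01 = 16.0000.
So α = μs = 6.880, β = (1−μ)s = 9.120.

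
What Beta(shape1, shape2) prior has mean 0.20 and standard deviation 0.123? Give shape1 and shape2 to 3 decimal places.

Variance = 0.123² = 0.015129. The moment-matching identity shape1+shape2 = μ(1−μ)/Var − 1 gives
shape1+shape2 = 0.1600/0.015129 − 1 = 9.5757, so shape1 = μ·9.5757 = 1.915 and shape2 = (1−μ)·9.5757 = 7.661.

shape1 = 1.915, shape2 = 7.661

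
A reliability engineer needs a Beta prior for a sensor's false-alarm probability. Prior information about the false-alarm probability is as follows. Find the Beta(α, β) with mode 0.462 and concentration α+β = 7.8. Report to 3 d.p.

α = 3.680, β = 4.120

Since the density peak of Beta(α,β) is at (α−1)/(α+β−2),
α = 1 + 0.462(7.8−2) = 3.680 and β = 7.8 − 3.680 = 4.120.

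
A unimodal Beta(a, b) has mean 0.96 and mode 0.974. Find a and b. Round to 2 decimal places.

a = 65.01, b = 2.71

With s = a+b: μ = a/s and mode = (a−1)/(s−2). Eliminating a = μs,
μs − 1 = m(s−2) ⇒ s(μ−m) = 1−2m ⇒ s = -0.948/-0.014 = 67.7143.
So a = μs = 65.01, b = (1−μ)s = 2.71.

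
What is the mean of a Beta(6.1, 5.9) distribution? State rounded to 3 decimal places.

E[X] = α/(α+β) = 6.1/12.0 = 0.508.

0.508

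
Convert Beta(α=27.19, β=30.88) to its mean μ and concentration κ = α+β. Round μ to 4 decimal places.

κ = α+β = 27.19+30.88 = 58.07; μ = α/κ = 27.19/58.07 = 0.4682.

μ = 0.4682, κ = 58.07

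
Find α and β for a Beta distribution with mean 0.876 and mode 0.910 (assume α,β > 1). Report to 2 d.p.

α = 21.13, β = 2.99

Let s = α+β. Mean gives α = μs = 0.876s; mode gives (α−1)/(s−2) = 0.910.
Substituting: 0.876s − 1 = 0.910(s−2) = 0.910s − 1.820, so -0.034s = -0.820 and s = 24.1176.
Then α = 0.876×24.1176 = 21.13 and β = s−α = 2.99.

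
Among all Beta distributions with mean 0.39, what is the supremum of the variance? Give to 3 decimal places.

0.238

For fixed mean μ the Beta variance is μ(1−μ)/(α+β+1), increasing as α+β decreases.
Its least upper bound (not attained) is μ(1−μ) = 0.39·0.61 = 0.238.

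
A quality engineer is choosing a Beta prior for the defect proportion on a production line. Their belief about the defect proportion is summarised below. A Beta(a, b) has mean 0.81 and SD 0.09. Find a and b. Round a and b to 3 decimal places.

a = 14.580, b = 3.420

First σ² = 0.0081. Setting a = μn, b = (1−μ)n with n = a+b,
μ(1−μ)/(n+1) = 0.0081 ⇒ n+1 = 0.1539/0.0081 = 19.0000 ⇒ n = 18.0000.
Hence a = 0.81×18.0000 = 14.580, b = 0.19×18.0000 = 3.420.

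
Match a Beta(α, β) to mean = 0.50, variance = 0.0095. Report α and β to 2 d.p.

Write ν = α+β; then α = μν and Var = μ(1−μ)/(ν+1).
ν = μ(1−μ)/Var − 1 = 0.2500/0.0095 − 1 = 25.3158.
α = 0.50·25.3158 = 12.66, β = 0.50·25.3158 = 12.66.

α = 12.66, β = 12.66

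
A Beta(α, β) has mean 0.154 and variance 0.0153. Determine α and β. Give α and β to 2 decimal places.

α = 1.16, β = 6.36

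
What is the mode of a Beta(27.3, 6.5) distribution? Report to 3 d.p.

0.827

With α,β > 1, mode = (α−1)/(α+β−2) = 26.3/31.8 = 0.827.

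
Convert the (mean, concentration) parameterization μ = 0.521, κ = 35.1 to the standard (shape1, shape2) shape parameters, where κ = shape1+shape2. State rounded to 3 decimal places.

Split κ in proportion μ : (1−μ): shape1 = 0.521·35.1 = 18.287, shape2 = 35.1 − 18.287 = 16.813.

shape1 = 18.287, shape2 = 16.813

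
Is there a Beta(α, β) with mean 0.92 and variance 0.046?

For any Beta, Var(X) < E[X]·(1−E[X]).
Here μ(1−μ) = 0.92×0.08 = 0.0736, and 0.046 < 0.0736.

Yes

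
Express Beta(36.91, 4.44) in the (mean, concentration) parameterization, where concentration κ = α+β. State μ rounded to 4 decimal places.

μ = 0.8926, κ = 41.35

κ = α+β = 36.91+4.44 = 41.35; μ = α/κ = 36.91/41.35 = 0.8926.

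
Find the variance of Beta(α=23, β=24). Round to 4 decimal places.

α+β = 47 and αβ = 552, so Var = αβ/[(α+β)²(α+β+1)] = 552/106032 = 0.0052.

0.0052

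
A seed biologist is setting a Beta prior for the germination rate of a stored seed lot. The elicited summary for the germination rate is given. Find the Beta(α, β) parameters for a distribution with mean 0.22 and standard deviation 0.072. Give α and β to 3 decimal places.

Variance = 0.072² = 0.005184. The moment-matching identity α+β = μ(1−μ)/Var − 1 gives
α+β = 0.1716/0.005184 − 1 = 32.1019, so α = μ·32.1019 = 7.062 and β = (1−μ)·32.1019 = 25.039.

α = 7.062, β = 25.039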